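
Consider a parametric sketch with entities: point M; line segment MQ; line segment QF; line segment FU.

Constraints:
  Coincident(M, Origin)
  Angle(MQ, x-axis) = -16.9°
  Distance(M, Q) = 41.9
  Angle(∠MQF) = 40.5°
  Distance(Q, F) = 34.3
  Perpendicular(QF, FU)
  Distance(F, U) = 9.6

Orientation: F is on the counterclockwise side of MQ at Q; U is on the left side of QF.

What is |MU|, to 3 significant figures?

17.8

M is at the origin; MQ runs at -16.9° with length 41.9, so Q = 41.9·(cos -16.9°, sin -16.9°) = (40.1, -12.2). ∠MQF = 40.5°, so QF runs at -16.9° + (180° − 40.5°) = 123° from the x-axis; with |QF| = 34.3, F = Q + 34.3·(cos 123°, sin 123°) = (21.6, 16.7). QF ⟂ FU; with |FU| = 9.6 on the left of QF, U = F + 9.6·(-0.842, -0.539) = (13.5, 11.5). Then |MU| = |U − M| = 17.8.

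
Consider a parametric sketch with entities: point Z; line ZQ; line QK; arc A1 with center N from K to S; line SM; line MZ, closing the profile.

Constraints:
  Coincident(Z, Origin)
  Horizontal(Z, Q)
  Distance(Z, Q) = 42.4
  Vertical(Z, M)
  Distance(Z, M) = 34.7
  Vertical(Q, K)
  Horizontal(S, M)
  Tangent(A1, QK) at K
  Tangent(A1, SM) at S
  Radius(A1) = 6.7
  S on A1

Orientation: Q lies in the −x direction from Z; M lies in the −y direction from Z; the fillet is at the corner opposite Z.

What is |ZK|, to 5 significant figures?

50.811

The virtual corner opposite Z is at (-42.400, -34.700). Since A1 is tangent to QK there, NK ⟂ QK and the tangent condition forces NS to be normal to SM, with radius 6.7, so the center N sits 6.7 in from both sides at N = (-35.700, -28.000). That places the tangent points at K = (-42.400, -28.000) on QK and S = (-35.700, -34.700) on SM. Then |ZK| = |K − Z| = 50.811.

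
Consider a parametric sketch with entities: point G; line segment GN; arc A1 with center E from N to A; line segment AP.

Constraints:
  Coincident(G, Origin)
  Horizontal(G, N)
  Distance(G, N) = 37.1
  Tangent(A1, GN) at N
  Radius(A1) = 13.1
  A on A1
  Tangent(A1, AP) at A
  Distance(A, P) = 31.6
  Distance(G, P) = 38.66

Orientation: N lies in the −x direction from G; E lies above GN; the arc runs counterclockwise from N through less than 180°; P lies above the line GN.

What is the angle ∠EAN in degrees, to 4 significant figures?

56.98°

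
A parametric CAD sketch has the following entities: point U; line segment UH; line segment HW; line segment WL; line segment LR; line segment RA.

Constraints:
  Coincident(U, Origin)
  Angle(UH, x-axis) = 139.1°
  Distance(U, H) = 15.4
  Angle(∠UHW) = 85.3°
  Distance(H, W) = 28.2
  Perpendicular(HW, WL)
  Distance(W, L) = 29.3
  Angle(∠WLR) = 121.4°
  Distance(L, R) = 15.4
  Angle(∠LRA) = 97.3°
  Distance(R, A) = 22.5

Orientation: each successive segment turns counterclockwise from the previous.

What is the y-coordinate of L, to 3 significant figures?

-30.0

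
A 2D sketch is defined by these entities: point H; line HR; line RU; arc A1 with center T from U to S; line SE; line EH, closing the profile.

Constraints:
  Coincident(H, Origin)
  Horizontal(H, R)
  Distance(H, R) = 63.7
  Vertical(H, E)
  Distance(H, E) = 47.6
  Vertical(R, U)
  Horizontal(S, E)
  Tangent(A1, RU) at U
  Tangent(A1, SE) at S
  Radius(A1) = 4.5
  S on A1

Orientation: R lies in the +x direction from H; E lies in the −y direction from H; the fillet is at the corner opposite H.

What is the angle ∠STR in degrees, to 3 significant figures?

174°

The virtual corner opposite H is at (63.7, -47.6). The tangent condition forces TU to be normal to RU and A1 meets SE tangentially, so TS is at right angles to SE, with radius 4.5, so the center T sits 4.5 in from both sides at T = (59.2, -43.1). That places the tangent points at U = (63.7, -43.1) on RU and S = (59.2, -47.6) on SE. Then cos ∠STR = TS·TR / (|TS||TR|), giving 174°.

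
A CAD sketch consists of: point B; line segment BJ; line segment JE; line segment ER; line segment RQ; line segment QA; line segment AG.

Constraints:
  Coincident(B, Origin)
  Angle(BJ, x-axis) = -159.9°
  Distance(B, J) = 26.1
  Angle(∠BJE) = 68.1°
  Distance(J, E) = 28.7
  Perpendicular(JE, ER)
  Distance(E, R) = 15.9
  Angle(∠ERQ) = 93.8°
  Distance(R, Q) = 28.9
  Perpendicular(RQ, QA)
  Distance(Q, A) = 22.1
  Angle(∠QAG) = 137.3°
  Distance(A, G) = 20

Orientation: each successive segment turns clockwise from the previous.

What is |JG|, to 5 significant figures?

22.631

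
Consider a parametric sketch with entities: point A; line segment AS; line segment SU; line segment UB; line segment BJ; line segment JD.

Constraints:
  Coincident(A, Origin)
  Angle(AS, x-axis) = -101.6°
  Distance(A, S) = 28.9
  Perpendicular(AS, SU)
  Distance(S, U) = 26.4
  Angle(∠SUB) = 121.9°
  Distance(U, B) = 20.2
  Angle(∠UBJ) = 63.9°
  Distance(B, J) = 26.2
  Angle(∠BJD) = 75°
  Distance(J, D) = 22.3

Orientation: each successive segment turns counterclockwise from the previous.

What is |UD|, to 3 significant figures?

12.0

A is at the origin; AS runs at -101.6° with length 28.9, so S = (-5.81, -28.3). AS ⟂ SU, so SU runs at -11.6°; with |SU| = 26.4, U = (20.0, -33.6). ∠SUB = 121.9° gives UB at 46.5° from the x-axis; with |UB| = 20.2, B = (34.0, -19.0). ∠UBJ = 63.9° gives BJ at 163° from the x-axis; with |BJ| = 26.2, J = (8.95, -11.1). ∠BJD = 75.0° gives JD at -92.4° from the x-axis; with |JD| = 22.3, D = (8.02, -33.4). Then |UD| = |D − U| = 12.0.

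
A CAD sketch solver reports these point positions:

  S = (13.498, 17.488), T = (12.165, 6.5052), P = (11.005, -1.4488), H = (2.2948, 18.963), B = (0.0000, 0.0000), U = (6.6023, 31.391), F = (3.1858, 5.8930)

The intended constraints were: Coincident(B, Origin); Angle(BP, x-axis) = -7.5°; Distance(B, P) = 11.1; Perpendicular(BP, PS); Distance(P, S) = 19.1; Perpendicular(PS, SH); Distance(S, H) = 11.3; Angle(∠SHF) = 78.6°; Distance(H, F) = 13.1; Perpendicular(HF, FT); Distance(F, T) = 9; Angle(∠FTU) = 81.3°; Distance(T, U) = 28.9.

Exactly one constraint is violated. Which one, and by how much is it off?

Distance(T, U) = 28.9 — off by 3.40.

B = (0.00, 0.00) ✓; BP at -7.500° ✓; |BP| = 11.10 ✓; ∠(BP, PS) = 90.00° ✓; |PS| = 19.10 ✓; ∠(PS, SH) = 90.00° ✓; |SH| = 11.30 ✓; ∠SHF = 78.60° ✓; |HF| = 13.10 ✓; ∠(HF, FT) = 90.00° ✓; |FT| = 9.000 ✓; ∠FTU = 81.30° ✓; |TU| = 25.50 ✗.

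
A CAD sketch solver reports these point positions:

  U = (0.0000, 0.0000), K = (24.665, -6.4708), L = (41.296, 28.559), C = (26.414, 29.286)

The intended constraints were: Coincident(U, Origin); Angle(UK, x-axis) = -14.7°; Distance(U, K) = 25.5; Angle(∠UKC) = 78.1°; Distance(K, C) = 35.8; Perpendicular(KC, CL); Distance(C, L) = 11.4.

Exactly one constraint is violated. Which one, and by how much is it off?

Distance(C, L) = 11.4 — off by 3.50.

U = (0.00, 0.00) ✓; UK at -14.70° ✓; |UK| = 25.50 ✓; ∠UKC = 78.10° ✓; |KC| = 35.80 ✓; ∠(KC, CL) = 90.00° ✓; |CL| = 14.90 ✗.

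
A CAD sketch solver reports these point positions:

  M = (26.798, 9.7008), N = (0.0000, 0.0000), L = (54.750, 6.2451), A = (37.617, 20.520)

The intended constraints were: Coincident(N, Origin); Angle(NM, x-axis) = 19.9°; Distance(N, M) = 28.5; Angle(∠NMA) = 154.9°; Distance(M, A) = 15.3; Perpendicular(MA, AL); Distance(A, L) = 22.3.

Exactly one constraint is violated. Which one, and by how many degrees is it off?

Perpendicular(MA, AL) — off by 5.20°.

N = (0.00, 0.00) ✓; NM at 19.90° ✓; |NM| = 28.50 ✓; ∠NMA = 154.9° ✓; |MA| = 15.30 ✓; ∠(MA, AL) = 84.80° ✗; |AL| = 22.30 ✓.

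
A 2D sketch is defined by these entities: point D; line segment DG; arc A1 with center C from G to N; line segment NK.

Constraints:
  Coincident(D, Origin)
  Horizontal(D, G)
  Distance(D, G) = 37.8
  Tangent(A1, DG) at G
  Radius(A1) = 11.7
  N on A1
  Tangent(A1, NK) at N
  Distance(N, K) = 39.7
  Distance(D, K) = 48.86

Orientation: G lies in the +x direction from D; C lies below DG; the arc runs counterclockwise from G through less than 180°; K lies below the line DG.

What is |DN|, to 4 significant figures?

27.87

D is at the origin; DG is horizontal with |DG| = 37.8 and G on the +x side, so G = (37.80, 0.000). A1 meets DG tangentially, so CG is at right angles to DG, so C = G + (0, -11.7) = (37.80, -11.70). Since CN ⟂ NK (tangency), |CK| = √(11.7² + 39.7²) = 41.39 regardless of where N sits on A1. So K lies on both circle(D, 48.86) and circle(C, 41.39); the below-DG intersection is K = (15.26, -46.41). N is the foot of the tangent from K: N = (26.59, -8.363).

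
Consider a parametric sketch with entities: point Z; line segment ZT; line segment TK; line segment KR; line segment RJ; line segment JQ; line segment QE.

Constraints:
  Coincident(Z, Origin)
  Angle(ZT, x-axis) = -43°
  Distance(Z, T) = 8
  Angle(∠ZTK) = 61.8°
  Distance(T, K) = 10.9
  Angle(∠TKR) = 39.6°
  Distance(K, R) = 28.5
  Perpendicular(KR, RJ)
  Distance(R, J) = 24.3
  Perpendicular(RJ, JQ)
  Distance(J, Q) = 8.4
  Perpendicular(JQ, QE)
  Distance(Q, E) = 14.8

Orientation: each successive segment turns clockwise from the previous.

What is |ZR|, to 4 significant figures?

18.54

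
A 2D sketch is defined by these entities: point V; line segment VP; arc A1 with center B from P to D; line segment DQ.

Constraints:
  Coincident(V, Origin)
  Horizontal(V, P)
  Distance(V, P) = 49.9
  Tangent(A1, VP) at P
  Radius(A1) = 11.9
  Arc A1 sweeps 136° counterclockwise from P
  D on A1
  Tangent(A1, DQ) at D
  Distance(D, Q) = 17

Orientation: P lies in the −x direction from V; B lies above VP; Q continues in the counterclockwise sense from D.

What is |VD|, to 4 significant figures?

46.39

A1 meets VP tangentially, so BP is at right angles to VP, so B = P + (0, 11.9) = (-49.90, 11.90). On A1, P sits at bearing -90° from B; a 136° counterclockwise sweep puts D at bearing 46°, so D = B + 11.9·(cos 46°, sin 46°) = (-41.63, 20.46). Then |VD| = |D − V| = 46.39.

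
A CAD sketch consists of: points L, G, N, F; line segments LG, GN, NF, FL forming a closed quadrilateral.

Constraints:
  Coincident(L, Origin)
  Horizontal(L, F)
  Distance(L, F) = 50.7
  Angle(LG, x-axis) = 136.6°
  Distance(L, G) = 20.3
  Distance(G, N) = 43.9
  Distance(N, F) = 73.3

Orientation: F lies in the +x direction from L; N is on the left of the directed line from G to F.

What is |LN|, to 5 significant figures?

54.637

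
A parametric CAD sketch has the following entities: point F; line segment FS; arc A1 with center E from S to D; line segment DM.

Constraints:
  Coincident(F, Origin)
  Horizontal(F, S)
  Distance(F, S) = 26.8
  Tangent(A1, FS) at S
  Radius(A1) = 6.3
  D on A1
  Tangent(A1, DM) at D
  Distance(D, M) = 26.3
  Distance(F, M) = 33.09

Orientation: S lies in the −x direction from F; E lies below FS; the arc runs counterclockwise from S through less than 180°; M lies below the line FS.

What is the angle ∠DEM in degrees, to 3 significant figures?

76.5°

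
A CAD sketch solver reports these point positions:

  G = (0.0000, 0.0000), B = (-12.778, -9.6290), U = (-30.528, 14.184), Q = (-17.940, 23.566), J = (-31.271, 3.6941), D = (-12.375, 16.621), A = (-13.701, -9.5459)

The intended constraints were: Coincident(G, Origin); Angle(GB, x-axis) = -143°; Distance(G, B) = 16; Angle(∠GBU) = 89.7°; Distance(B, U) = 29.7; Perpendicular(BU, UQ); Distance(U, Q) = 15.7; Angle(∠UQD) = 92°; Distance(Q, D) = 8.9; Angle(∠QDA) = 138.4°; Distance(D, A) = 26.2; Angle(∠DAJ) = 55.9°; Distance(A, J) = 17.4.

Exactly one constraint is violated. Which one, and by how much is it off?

Distance(A, J) = 17.4 — off by 4.60.

G = (0.00, 0.00) ✓; GB at -143.0° ✓; |GB| = 16.00 ✓; ∠GBU = 89.70° ✓; |BU| = 29.70 ✓; ∠(BU, UQ) = 90.00° ✓; |UQ| = 15.70 ✓; ∠UQD = 92.01° ✓; |QD| = 8.900 ✓; ∠QDA = 138.4° ✓; |DA| = 26.20 ✓; ∠DAJ = 55.90° ✓; |AJ| = 22.00 ✗.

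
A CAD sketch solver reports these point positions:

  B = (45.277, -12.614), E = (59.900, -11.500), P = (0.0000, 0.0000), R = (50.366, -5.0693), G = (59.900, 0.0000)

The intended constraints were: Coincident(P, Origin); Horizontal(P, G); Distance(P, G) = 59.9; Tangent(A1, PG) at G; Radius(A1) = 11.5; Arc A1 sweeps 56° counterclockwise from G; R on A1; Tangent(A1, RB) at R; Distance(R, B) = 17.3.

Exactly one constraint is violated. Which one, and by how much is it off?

Distance(R, B) = 17.3 — off by 8.20.

P = (0.00, 0.00) ✓; P.y = 0.00, G.y = 0.00 ✓; |PG| = 59.90 ✓; ∠(EG, GP) = 90.00° ✓; |EG| = 11.50 ✓; bearing(E→R) − bearing(E→G) = 56.00° ✓; |ER| = 11.50 ✓; ∠(ER, RB) = 90.00° ✓; |RB| = 9.101 ✗.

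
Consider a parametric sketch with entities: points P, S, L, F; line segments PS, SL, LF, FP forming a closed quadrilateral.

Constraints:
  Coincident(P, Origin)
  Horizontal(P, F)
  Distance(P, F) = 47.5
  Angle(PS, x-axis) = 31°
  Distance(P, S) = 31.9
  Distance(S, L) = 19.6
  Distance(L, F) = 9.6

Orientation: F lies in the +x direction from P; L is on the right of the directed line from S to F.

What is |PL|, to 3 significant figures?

37.9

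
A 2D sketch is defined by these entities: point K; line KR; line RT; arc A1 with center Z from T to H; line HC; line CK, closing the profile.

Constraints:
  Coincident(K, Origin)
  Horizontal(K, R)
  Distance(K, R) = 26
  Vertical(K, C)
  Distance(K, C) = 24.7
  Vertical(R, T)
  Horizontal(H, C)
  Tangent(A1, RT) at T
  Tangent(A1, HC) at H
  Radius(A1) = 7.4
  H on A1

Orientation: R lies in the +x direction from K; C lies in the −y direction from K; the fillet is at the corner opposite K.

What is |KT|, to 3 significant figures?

31.2

The virtual corner opposite K is at (26.0, -24.7). Since A1 is tangent to RT there, ZT ⟂ RT and A1 meets HC tangentially, so ZH is at right angles to HC, with radius 7.4, so the center Z sits 7.4 in from both sides at Z = (18.6, -17.3). That places the tangent points at T = (26.0, -17.3) on RT and H = (18.6, -24.7) on HC. Then |KT| = |T − K| = 31.2.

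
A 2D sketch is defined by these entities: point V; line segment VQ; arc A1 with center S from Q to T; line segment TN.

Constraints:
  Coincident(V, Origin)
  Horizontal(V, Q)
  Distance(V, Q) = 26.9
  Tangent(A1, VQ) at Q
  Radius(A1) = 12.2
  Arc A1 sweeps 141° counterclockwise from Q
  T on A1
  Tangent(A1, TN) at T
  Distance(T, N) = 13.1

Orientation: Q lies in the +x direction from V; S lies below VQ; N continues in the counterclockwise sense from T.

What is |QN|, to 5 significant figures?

30.030

V is at the origin; V and Q share the same y with |VQ| = 26.9 and Q on the +x side, so Q = (26.900, 0.0000). A1 meets VQ tangentially, so SQ is at right angles to VQ, so S = Q + (0, -12.2) = (26.900, -12.200). On A1, Q sits at bearing 90° from S; a 141° counterclockwise sweep puts T at bearing 231°, so T = S + 12.2·(cos 231°, sin 231°) = (19.222, -21.681). Since A1 is tangent to TN there, ST ⟂ TN, so TN runs along (−sin 231°, cos 231°); with |TN| = 13.1, N = (29.403, -29.925). Then |QN| = |N − Q| = 30.030.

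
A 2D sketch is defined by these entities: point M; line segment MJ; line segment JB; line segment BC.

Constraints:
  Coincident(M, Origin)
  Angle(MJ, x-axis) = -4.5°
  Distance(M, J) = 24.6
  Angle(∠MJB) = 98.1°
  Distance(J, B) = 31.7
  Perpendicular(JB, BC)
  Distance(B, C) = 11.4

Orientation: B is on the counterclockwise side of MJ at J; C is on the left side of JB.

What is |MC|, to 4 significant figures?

37.48

∠MJB = 98.1°, so JB runs at -4.5° + (180° − 98.1°) = 77.40° from the x-axis; with |JB| = 31.7, B = J + 31.7·(cos 77.40°, sin 77.40°) = (31.44, 29.01). JB is perpendicular to BC; with |BC| = 11.4 on the left of JB, C = B + 11.4·(-0.9759, 0.2181) = (20.31, 31.49). Then |MC| = |C − M| = 37.48.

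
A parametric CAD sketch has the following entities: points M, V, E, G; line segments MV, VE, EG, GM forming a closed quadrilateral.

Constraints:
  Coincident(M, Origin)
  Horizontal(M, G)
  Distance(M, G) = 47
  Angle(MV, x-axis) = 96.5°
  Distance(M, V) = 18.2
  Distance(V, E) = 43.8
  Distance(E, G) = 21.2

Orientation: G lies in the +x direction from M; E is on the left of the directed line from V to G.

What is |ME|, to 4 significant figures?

46.45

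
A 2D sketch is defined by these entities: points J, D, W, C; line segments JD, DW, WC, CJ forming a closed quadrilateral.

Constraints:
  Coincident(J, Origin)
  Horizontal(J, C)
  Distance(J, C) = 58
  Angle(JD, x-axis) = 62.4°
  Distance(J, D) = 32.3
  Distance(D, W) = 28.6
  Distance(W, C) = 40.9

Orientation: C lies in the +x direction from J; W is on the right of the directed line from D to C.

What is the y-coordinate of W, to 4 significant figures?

0.1042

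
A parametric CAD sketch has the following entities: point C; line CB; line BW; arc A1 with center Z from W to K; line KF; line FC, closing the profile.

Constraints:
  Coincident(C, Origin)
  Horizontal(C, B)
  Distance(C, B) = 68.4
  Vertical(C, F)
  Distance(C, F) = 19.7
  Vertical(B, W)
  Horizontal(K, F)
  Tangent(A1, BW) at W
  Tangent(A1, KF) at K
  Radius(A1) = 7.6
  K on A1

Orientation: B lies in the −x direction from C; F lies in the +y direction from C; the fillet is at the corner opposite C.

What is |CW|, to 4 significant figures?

69.46

The virtual corner opposite C is at (-68.40, 19.70). Tangency of A1 to BW means the radius ZW is perpendicular to BW and A1 meets KF tangentially, so ZK is at right angles to KF, with radius 7.6, so the center Z sits 7.6 in from both sides at Z = (-60.80, 12.10). That places the tangent points at W = (-68.40, 12.10) on BW and K = (-60.80, 19.70) on KF. Then |CW| = |W − C| = 69.46.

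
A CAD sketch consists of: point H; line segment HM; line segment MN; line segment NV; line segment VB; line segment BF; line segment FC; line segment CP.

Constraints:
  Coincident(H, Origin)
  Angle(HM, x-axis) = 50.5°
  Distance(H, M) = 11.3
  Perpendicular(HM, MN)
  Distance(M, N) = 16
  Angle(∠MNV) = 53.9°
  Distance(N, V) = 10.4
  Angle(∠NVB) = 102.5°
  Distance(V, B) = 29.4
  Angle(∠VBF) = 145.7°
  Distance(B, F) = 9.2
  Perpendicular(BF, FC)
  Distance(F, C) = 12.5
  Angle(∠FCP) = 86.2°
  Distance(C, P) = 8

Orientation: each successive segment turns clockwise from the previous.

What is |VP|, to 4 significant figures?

25.92

H is at the origin; HM runs at 50.5° with length 11.3, so M = (7.188, 8.719). HM is perpendicular to MN, so MN runs at -39.50°; with |MN| = 16.0, N = (19.53, -1.458). ∠MNV = 53.9° gives NV at -165.6° from the x-axis; with |NV| = 10.4, V = (9.460, -4.044). ∠NVB = 102.5° gives VB at 116.9° from the x-axis; with |VB| = 29.4, B = (-3.841, 22.17). ∠VBF = 145.7° gives BF at 82.60° from the x-axis; with |BF| = 9.2, F = (-2.656, 31.30). The perpendicularity gives FC at right angles to BF, so FC runs at -7.400°; with |FC| = 12.5, C = (9.740, 29.69). ∠FCP = 86.2° gives CP at -101.2° from the x-axis; with |CP| = 8.0, P = (8.186, 21.84). Then |VP| = |P − V| = 25.92.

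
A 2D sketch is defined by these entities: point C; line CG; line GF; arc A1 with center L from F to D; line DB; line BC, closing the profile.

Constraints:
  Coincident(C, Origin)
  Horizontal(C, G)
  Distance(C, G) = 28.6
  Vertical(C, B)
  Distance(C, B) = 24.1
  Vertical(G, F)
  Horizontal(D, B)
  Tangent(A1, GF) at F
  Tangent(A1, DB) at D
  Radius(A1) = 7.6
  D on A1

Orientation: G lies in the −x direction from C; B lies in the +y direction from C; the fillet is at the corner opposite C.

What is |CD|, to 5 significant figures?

31.966

C is at the origin; C and G share the same y with |CG| = 28.6 and G on the −x side, so G = (-28.600, 0.0000). C and B share the same x with |CB| = 24.1 and B on the +y side, so B = (0.0000, 24.100). The virtual corner opposite C is at (-28.600, 24.100). Tangency of A1 to GF means the radius LF is perpendicular to GF and tangency of A1 to DB means the radius LD is perpendicular to DB, with radius 7.6, so the center L sits 7.6 in from both sides at L = (-21.000, 16.500). That places the tangent points at F = (-28.600, 16.500) on GF and D = (-21.000, 24.100) on DB. Then |CD| = |D − C| = 31.966.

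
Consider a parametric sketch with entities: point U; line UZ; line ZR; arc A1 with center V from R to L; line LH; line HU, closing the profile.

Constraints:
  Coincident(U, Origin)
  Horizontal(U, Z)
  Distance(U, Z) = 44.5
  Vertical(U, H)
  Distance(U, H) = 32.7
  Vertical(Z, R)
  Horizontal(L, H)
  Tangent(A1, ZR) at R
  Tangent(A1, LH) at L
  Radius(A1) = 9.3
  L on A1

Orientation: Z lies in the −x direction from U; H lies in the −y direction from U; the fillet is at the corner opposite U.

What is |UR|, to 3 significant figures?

50.3

U is at the origin; U and Z share the same y with |UZ| = 44.5 and Z on the −x side, so Z = (-44.5, 0.00). UH is vertical with |UH| = 32.7 and H on the −y side, so H = (0.00, -32.7). The virtual corner opposite U is at (-44.5, -32.7). Since A1 is tangent to ZR there, VR ⟂ ZR and since A1 is tangent to LH there, VL ⟂ LH, with radius 9.3, so the center V sits 9.3 in from both sides at V = (-35.2, -23.4). That places the tangent points at R = (-44.5, -23.4) on ZR and L = (-35.2, -32.7) on LH. Then |UR| = |R − U| = 50.3.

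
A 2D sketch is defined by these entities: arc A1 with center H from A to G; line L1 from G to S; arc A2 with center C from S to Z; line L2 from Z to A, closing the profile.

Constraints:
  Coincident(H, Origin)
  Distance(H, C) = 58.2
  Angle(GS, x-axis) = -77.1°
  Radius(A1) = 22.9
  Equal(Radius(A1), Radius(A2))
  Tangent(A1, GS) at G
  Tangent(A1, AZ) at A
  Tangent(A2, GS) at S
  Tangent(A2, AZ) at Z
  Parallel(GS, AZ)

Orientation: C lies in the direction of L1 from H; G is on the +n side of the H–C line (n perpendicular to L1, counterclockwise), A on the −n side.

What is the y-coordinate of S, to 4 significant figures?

-51.62

The slot axis is L1's direction at -77.1°, so u = (cos -77.1°, sin -77.1°) = (0.2233, -0.9748) and n = (−sin -77.1°, cos -77.1°) = (0.9748, 0.2233). H is at the origin and C lies 58.2 along u from H, so C = 58.2·u = (12.99, -56.73). Tangency of A1 to both parallel lines with radius 22.9 puts G and A at H ± 22.9·n: G = (22.32, 5.112), A = (-22.32, -5.112). Equal radii place S and Z the same way about C: S = C + 22.9·n = (35.32, -51.62), Z = C − 22.9·n = (-9.329, -61.84). So S.y = -51.62.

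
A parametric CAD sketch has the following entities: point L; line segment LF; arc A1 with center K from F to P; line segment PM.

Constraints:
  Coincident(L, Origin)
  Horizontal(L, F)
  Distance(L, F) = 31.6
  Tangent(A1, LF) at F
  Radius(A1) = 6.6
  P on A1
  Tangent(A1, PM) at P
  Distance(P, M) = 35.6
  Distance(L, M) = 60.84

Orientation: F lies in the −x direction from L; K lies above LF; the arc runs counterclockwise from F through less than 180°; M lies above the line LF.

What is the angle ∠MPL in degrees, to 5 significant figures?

145.42°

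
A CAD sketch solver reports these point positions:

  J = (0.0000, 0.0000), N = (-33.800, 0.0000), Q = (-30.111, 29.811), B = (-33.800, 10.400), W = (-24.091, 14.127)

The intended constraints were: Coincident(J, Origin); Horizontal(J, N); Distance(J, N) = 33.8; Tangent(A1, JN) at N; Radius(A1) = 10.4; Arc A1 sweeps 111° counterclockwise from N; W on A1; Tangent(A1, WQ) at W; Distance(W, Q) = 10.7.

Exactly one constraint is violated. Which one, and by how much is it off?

Distance(W, Q) = 10.7 — off by 6.10.

J = (0.00, 0.00) ✓; J.y = 0.00, N.y = 0.00 ✓; |JN| = 33.80 ✓; ∠(BN, NJ) = 90.00° ✓; |BN| = 10.40 ✓; bearing(B→W) − bearing(B→N) = 111.0° ✓; |BW| = 10.40 ✓; ∠(BW, WQ) = 90.00° ✓; |WQ| = 16.80 ✗.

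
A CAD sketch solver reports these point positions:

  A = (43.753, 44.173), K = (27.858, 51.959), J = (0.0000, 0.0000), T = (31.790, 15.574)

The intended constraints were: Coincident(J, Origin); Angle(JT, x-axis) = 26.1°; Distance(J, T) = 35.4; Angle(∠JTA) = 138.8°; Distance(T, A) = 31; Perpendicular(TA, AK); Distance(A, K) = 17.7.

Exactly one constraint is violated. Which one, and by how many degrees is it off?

Perpendicular(TA, AK) — off by 3.40°.

J = (0.00, 0.00) ✓; JT at 26.10° ✓; |JT| = 35.40 ✓; ∠JTA = 138.8° ✓; |TA| = 31.00 ✓; ∠(TA, AK) = 86.60° ✗; |AK| = 17.70 ✓.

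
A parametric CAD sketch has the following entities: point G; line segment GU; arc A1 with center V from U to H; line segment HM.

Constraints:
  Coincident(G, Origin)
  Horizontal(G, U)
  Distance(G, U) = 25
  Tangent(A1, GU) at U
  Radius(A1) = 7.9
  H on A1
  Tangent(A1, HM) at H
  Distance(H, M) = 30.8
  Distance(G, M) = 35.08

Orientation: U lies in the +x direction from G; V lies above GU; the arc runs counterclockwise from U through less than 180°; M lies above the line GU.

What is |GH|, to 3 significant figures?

33.3

G is at the origin; G and U share the same y with |GU| = 25.0 and U on the +x side, so U = (25.0, 0.00). A1 meets GU tangentially, so VU is at right angles to GU, so V = U + (0, 7.9) = (25.0, 7.90). Since VH ⟂ HM (tangency), |VM| = √(7.9² + 30.8²) = 31.8 regardless of where H sits on A1. So M lies on both circle(G, 35.08) and circle(V, 31.8); the above-GU intersection is M = (7.30, 34.3). H is the foot of the tangent from M: H = (30.3, 13.8).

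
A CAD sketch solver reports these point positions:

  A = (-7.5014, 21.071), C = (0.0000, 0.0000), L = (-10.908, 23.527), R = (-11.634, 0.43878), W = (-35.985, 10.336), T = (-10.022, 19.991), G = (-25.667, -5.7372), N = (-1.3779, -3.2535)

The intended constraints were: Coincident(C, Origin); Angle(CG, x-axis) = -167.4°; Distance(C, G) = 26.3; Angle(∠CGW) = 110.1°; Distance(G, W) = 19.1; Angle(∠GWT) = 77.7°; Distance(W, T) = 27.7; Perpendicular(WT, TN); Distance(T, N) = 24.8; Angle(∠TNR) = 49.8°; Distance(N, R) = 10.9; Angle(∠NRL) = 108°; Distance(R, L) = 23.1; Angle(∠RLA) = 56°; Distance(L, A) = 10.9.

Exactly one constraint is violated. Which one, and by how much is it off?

Distance(L, A) = 10.9 — off by 6.70.

C = (0.00, 0.00) ✓; CG at -167.4° ✓; |CG| = 26.30 ✓; ∠CGW = 110.1° ✓; |GW| = 19.10 ✓; ∠GWT = 77.70° ✓; |WT| = 27.70 ✓; ∠(WT, TN) = 90.00° ✓; |TN| = 24.80 ✓; ∠TNR = 49.80° ✓; |NR| = 10.90 ✓; ∠NRL = 108.0° ✓; |RL| = 23.10 ✓; ∠RLA = 56.01° ✓; |LA| = 4.200 ✗.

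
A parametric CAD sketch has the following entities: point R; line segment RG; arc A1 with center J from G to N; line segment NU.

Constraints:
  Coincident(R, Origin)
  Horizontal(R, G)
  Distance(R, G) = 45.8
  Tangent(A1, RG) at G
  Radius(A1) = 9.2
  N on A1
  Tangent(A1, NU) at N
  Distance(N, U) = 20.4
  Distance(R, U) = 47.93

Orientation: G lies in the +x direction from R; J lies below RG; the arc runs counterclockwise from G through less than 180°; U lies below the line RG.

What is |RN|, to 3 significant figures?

37.8

Checks: |JN| = 9.200 ✓; ∠(JN, NU) = 90.00° ✓; |NU| = 20.40 ✓; |RU| = 47.93 ✓.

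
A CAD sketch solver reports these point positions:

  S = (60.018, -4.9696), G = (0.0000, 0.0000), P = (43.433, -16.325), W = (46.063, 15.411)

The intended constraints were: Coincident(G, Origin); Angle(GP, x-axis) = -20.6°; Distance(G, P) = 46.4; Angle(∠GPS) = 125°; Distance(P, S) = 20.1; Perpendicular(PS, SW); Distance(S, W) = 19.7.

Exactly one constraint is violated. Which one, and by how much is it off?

Distance(S, W) = 19.7 — off by 5.00.

G = (0.00, 0.00) ✓; GP at -20.60° ✓; |GP| = 46.40 ✓; ∠GPS = 125.0° ✓; |PS| = 20.10 ✓; ∠(PS, SW) = 90.00° ✓; |SW| = 24.70 ✗.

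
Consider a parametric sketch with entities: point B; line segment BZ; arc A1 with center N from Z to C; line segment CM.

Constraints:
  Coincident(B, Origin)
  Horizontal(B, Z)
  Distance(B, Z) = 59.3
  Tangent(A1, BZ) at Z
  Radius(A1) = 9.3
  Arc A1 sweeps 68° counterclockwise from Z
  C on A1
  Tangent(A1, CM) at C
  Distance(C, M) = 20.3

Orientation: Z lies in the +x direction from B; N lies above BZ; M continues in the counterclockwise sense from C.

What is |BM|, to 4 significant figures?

79.44

On A1, Z sits at bearing -90° from N; a 68° counterclockwise sweep puts C at bearing -22°, so C = N + 9.3·(cos -22°, sin -22°) = (67.92, 5.816). Since A1 is tangent to CM there, NC ⟂ CM, so CM runs along (−sin -22°, cos -22°); with |CM| = 20.3, M = (75.53, 24.64). Then |BM| = |M − B| = 79.44.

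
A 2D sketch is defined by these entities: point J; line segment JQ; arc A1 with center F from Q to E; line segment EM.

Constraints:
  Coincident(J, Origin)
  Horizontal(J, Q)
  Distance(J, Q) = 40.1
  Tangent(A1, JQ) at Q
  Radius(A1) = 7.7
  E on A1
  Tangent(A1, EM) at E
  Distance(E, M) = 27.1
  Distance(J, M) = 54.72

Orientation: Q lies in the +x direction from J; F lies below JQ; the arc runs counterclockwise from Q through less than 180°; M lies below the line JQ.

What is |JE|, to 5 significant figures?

34.322

Checks: |FE| = 7.700 ✓; ∠(FE, EM) = 90.00° ✓; |EM| = 27.10 ✓; |JM| = 54.72 ✓.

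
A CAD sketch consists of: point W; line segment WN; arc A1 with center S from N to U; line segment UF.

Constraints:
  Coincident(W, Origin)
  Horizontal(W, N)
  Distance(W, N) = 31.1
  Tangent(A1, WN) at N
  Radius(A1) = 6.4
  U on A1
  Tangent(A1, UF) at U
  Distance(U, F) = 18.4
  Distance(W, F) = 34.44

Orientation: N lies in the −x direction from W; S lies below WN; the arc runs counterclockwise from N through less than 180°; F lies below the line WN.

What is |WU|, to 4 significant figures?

37.50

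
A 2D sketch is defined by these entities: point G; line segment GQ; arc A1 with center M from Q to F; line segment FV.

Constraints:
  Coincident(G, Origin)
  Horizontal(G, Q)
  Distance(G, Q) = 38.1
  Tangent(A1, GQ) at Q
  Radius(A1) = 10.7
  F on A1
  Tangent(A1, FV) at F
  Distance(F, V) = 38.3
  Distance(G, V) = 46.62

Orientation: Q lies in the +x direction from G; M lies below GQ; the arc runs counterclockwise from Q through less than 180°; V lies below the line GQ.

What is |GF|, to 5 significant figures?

28.887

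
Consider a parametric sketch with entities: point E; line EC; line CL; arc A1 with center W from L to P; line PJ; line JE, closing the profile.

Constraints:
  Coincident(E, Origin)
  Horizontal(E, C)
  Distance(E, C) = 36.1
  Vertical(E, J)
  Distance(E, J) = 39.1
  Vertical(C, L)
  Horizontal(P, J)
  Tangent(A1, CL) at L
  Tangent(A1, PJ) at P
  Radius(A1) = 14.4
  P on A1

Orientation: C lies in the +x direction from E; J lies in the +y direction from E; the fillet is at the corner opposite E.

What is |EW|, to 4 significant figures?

32.88

EJ is vertical with |EJ| = 39.1 and J on the +y side, so J = (0.000, 39.10). The virtual corner opposite E is at (36.10, 39.10). The tangent condition forces WL to be normal to CL and tangency of A1 to PJ means the radius WP is perpendicular to PJ, with radius 14.4, so the center W sits 14.4 in from both sides at W = (21.70, 24.70). Then |EW| = |W − E| = 32.88.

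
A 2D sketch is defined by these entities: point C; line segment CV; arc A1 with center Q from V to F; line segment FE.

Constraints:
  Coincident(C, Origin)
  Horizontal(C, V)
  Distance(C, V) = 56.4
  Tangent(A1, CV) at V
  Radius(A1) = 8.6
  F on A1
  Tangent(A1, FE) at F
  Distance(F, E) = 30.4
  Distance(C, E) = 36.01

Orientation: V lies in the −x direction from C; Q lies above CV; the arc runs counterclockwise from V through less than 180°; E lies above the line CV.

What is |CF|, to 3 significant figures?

50.7

Checks: |QF| = 8.600 ✓; ∠(QF, FE) = 90.00° ✓; |FE| = 30.40 ✓; |CE| = 36.01 ✓.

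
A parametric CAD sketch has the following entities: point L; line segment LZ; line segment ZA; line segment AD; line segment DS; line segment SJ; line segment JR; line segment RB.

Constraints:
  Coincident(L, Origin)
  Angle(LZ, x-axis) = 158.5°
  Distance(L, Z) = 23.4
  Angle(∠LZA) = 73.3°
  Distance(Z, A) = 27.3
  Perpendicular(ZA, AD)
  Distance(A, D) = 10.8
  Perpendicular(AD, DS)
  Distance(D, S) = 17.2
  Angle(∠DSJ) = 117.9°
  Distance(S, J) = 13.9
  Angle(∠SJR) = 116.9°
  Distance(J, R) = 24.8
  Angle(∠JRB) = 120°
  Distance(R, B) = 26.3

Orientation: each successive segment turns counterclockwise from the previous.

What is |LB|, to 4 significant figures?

56.05

L is at the origin; LZ runs at 158.5° with length 23.4, so Z = (-21.77, 8.576). ∠LZA = 73.3° gives ZA at -94.80° from the x-axis; with |ZA| = 27.3, A = (-24.06, -18.63). The perpendicularity gives AD at right angles to ZA, so AD runs at -4.800°; with |AD| = 10.8, D = (-13.29, -19.53). AD is perpendicular to DS, so DS runs at 85.20°; with |DS| = 17.2, S = (-11.85, -2.392). ∠DSJ = 117.9° gives SJ at 147.3° from the x-axis; with |SJ| = 13.9, J = (-23.55, 5.117). ∠SJR = 116.9° gives JR at -149.6° from the x-axis; with |JR| = 24.8, R = (-44.94, -7.432). ∠JRB = 120.0° gives RB at -89.60° from the x-axis; with |RB| = 26.3, B = (-44.76, -33.73). Then |LB| = |B − L| = 56.05.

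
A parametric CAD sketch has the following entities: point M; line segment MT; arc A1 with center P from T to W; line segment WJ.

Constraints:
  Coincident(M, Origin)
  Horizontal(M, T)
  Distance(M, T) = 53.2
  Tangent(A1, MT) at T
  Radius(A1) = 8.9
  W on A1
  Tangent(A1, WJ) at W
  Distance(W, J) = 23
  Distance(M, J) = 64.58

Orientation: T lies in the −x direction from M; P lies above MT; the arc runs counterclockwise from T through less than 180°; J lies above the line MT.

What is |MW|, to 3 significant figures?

47.0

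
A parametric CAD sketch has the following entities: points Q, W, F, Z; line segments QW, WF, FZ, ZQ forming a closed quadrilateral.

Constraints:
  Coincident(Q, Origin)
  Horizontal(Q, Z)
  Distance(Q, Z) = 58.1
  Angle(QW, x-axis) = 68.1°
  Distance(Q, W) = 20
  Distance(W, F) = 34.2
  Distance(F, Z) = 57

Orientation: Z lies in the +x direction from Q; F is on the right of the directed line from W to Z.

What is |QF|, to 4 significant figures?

15.71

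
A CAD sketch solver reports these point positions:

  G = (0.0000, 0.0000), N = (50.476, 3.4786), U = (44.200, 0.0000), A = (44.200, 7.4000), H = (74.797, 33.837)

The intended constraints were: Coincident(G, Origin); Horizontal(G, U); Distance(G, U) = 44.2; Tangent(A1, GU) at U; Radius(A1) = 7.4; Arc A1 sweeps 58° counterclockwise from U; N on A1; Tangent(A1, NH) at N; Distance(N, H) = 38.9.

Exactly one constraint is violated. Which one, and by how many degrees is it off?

Tangent(A1, NH) at N — off by 6.70°.

G = (0.00, 0.00) ✓; G.y = 0.00, U.y = 0.00 ✓; |GU| = 44.20 ✓; ∠(AU, UG) = 90.00° ✓; |AU| = 7.400 ✓; bearing(A→N) − bearing(A→U) = 58.00° ✓; |AN| = 7.400 ✓; ∠(AN, NH) = 96.70° ✗; |NH| = 38.90 ✓.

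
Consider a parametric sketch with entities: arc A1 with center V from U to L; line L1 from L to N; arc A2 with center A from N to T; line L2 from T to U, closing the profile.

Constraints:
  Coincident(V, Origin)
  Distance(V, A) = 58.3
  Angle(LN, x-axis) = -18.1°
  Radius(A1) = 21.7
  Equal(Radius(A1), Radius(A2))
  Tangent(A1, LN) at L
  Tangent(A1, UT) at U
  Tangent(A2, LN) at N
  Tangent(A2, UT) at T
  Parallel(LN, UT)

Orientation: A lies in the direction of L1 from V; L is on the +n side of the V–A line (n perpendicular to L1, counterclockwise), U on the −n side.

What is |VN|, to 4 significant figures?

62.21

Tangency of A1 to both parallel lines with radius 21.7 puts L and U at V ± 21.7·n: L = (6.742, 20.63), U = (-6.742, -20.63). Equal radii place N and T the same way about A: N = A + 21.7·n = (62.16, 2.514), T = A − 21.7·n = (48.67, -38.74). Then |VN| = |N − V| = 62.21.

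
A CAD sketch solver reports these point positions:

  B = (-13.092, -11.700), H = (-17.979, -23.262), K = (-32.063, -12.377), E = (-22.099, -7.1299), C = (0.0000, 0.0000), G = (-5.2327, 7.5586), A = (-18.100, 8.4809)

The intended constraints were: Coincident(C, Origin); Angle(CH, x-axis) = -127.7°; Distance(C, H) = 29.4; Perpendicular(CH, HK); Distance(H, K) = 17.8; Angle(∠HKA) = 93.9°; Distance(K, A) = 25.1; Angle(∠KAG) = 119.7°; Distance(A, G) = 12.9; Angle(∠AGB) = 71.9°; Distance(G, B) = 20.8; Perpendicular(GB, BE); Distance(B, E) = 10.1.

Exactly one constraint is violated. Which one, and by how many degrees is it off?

Perpendicular(GB, BE) — off by 4.70°.

C = (0.00, 0.00) ✓; CH at -127.7° ✓; |CH| = 29.40 ✓; ∠(CH, HK) = 90.00° ✓; |HK| = 17.80 ✓; ∠HKA = 93.90° ✓; |KA| = 25.10 ✓; ∠KAG = 119.7° ✓; |AG| = 12.90 ✓; ∠AGB = 71.90° ✓; |GB| = 20.80 ✓; ∠(GB, BE) = 94.70° ✗; |BE| = 10.10 ✓.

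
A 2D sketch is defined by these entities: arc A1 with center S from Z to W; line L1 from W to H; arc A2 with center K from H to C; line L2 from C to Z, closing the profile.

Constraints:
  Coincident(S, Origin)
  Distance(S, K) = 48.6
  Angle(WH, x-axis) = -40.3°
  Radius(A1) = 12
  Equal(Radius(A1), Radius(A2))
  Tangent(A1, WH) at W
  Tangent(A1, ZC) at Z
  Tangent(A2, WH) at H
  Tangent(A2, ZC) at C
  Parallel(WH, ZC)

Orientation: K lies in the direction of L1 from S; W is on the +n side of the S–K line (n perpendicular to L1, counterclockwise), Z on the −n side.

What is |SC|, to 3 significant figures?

50.1

The slot axis is L1's direction at -40.3°, so u = (cos -40.3°, sin -40.3°) = (0.763, -0.647) and n = (−sin -40.3°, cos -40.3°) = (0.647, 0.763). S is at the origin and K lies 48.6 along u from S, so K = 48.6·u = (37.1, -31.4). Tangency of A1 to both parallel lines with radius 12.0 puts W and Z at S ± 12.0·n: W = (7.76, 9.15), Z = (-7.76, -9.15). Equal radii place H and C the same way about K: H = K + 12.0·n = (44.8, -22.3), C = K − 12.0·n = (29.3, -40.6). Then |SC| = |C − S| = 50.1.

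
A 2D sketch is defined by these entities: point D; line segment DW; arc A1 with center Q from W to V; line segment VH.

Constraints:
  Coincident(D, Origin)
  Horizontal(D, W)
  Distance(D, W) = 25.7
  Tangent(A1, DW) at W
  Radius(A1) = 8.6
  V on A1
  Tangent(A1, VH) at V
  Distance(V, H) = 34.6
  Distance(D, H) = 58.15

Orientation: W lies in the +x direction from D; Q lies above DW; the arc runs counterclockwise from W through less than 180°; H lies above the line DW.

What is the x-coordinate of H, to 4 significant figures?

41.83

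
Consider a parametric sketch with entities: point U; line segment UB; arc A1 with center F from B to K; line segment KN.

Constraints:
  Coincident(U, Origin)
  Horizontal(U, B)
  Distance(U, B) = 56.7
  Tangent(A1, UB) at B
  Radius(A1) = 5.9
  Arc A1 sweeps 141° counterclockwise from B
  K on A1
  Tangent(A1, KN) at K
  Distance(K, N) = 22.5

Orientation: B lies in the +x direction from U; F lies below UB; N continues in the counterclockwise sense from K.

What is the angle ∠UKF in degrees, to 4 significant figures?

117.8°

U is at the origin; UB is horizontal with |UB| = 56.7 and B on the +x side, so B = (56.70, 0.000). The tangent condition forces FB to be normal to UB, so F = B + (0, -5.9) = (56.70, -5.900). On A1, B sits at bearing 90° from F; a 141° counterclockwise sweep puts K at bearing 231°, so K = F + 5.9·(cos 231°, sin 231°) = (52.99, -10.49). Then cos ∠UKF = KU·KF / (|KU||KF|), giving 117.8°.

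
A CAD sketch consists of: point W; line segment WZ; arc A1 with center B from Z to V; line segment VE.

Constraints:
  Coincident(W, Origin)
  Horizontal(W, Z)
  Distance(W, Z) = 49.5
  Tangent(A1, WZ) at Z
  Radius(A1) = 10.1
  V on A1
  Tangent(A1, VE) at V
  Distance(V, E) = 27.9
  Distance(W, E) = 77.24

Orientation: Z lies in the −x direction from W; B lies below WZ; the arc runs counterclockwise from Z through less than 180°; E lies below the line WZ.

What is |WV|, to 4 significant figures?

58.83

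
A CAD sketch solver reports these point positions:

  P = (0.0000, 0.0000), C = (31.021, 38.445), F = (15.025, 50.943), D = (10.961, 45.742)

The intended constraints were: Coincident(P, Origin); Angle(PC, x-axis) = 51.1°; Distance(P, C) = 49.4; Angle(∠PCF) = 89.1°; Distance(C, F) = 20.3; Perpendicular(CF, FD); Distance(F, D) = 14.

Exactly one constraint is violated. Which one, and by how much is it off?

Distance(F, D) = 14 — off by 7.40.

P = (0.00, 0.00) ✓; PC at 51.10° ✓; |PC| = 49.40 ✓; ∠PCF = 89.10° ✓; |CF| = 20.30 ✓; ∠(CF, FD) = 90.00° ✓; |FD| = 6.600 ✗.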